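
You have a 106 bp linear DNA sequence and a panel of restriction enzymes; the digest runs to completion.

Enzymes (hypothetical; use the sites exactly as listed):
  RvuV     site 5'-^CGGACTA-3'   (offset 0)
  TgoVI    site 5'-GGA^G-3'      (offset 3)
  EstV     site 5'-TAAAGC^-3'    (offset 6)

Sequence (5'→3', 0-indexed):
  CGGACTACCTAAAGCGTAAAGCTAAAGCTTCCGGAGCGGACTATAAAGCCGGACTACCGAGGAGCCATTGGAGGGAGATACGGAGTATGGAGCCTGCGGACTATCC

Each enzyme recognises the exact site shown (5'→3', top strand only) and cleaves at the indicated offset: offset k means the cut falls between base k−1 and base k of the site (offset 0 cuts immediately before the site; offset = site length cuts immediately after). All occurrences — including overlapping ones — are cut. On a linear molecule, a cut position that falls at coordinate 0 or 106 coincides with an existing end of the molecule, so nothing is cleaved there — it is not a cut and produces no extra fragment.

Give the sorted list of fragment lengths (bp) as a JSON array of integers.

[1,4,5,6,7,7,7,8,9,10,13,14,15]

Scan for sites:
  RvuV CGGACTA/0: at [0, 36, 49, 96] ⇒ [36, 49, 96] (position 0 is a terminus of the linear molecule — no cut)
  TgoVI GGAG/3: at [32, 60, 69, 73, 81, 88] ⇒ [35, 63, 72, 76, 84, 91]
  EstV TAAAGC/6: at [9, 16, 22, 43] ⇒ [15, 22, 28, 49]

Pooled cuts: [15, 22, 28, 35, 36, 49, 63, 72, 76, 84, 91, 96]

Fragments:
  [0,15): 15 bp
  [15,22): 7 bp
  [22,28): 6 bp
  [28,35): 7 bp
  [35,36): 1 bp
  [36,49): 13 bp
  [49,63): 14 bp
  [63,72): 9 bp
  [72,76): 4 bp
  [76,84): 8 bp
  [84,91): 7 bp
  [91,96): 5 bp
  [96,106): 10 bp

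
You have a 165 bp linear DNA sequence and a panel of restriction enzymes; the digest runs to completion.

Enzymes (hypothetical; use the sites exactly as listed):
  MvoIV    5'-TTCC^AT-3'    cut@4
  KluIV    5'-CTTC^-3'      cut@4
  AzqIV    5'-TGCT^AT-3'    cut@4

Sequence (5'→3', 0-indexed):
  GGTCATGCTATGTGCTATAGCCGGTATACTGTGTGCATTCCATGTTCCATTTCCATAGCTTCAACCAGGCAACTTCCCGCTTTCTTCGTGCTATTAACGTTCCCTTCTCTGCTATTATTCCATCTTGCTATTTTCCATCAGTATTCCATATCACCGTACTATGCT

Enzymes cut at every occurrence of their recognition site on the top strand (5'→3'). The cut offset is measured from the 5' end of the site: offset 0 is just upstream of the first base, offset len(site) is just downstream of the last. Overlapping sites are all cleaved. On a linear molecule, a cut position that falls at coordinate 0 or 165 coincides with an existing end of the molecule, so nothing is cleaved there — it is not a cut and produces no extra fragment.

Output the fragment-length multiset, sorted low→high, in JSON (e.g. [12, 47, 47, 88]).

Per-enzyme occurrences:
  MvoIV TTCCAT/4: at [37, 44, 50, 117, 132, 143] ⇒ [41, 48, 54, 121, 136, 147]
  KluIV CTTC/4: at [58, 72, 83, 103] ⇒ [62, 76, 87, 107]
  AzqIV TGCTAT/4: at [5, 12, 88, 109, 125] ⇒ [9, 16, 92, 113, 129]

All cut coordinates (distinct, sorted): [9, 16, 41, 48, 54, 62, 76, 87, 92, 107, 113, 121, 129, 136, 147]

Fragment lengths:
  [0,9): 9 bp
  [9,16): 7 bp
  [16,41): 25 bp
  [41,48): 7 bp
  [48,54): 6 bp
  [54,62): 8 bp
  [62,76): 14 bp
  [76,87): 11 bp
  [87,92): 5 bp
  [92,107): 15 bp
  [107,113): 6 bp
  [113,121): 8 bp
  [121,129): 8 bp
  [129,136): 7 bp
  [136,147): 11 bp
  [147,165): 18 bp

[5,6,6,7,7,7,8,8,8,9,11,11,14,15,18,25]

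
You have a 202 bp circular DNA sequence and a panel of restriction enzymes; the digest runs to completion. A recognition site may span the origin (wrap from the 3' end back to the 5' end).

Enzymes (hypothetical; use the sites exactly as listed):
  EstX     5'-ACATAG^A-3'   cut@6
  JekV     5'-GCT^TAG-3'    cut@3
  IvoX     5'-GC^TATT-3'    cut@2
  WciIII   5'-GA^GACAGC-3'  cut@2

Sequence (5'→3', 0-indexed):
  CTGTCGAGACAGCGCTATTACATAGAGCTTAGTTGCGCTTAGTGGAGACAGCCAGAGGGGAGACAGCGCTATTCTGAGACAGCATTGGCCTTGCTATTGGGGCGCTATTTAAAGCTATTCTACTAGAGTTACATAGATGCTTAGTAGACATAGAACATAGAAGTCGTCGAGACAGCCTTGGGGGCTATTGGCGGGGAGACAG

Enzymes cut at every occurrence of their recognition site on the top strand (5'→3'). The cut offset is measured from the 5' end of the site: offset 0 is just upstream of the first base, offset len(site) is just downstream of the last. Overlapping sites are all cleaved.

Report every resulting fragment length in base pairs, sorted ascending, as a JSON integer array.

Site scan:
  EstX (ACATAGA, off=6): starts [19, 130, 147, 154] → cuts [25, 136, 153, 160]
  JekV (GCTTAG, off=3): starts [26, 36, 138] → cuts [29, 39, 141]
  IvoX (GCTATT, off=2): starts [13, 67, 92, 103, 113, 183] → cuts [15, 69, 94, 105, 115, 185]
  WciIII (GAGACAGC, off=2): starts [5, 44, 59, 75, 168, 195] → cuts [7, 46, 61, 77, 170, 197]

All cut coordinates (distinct, sorted): [7, 15, 25, 29, 39, 46, 61, 69, 77, 94, 105, 115, 136, 141, 153, 160, 170, 185, 197]

Fragments:
  7→15: 8 bp
  15→25: 10 bp
  25→29: 4 bp
  29→39: 10 bp
  39→46: 7 bp
  46→61: 15 bp
  61→69: 8 bp
  69→77: 8 bp
  77→94: 17 bp
  94→105: 11 bp
  105→115: 10 bp
  115→136: 21 bp
  136→141: 5 bp
  141→153: 12 bp
  153→160: 7 bp
  160→170: 10 bp
  170→185: 15 bp
  185→197: 12 bp
  197→7 (wrap): 202-197+7 = 12 bp

[4,5,7,7,8,8,8,10,10,10,10,11,12,12,12,15,15,17,21]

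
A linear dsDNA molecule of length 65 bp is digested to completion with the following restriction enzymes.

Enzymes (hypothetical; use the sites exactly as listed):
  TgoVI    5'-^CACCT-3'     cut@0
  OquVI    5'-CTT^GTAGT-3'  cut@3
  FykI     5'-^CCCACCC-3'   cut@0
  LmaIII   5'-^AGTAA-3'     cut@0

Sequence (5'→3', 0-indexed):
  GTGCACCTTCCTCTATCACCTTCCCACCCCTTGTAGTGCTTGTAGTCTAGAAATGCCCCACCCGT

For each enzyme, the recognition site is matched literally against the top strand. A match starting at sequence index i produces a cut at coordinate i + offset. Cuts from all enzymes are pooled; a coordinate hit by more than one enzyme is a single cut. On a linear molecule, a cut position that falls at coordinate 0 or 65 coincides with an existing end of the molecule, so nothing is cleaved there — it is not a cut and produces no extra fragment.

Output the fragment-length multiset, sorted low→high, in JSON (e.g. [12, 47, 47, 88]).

Site scan:
  TgoVI CACCT/0: at [3, 16] ⇒ [3, 16]
  OquVI CTTGTAGT/3: at [29, 38] ⇒ [32, 41]
  FykI CCCACCC/0: at [22, 56] ⇒ [22, 56]
  LmaIII (AGTAA, off=0): no sites

Pooled cuts: [3, 16, 22, 32, 41, 56]

Fragment lengths:
  [0,3): 3 bp
  [3,16): 13 bp
  [16,22): 6 bp
  [22,32): 10 bp
  [32,41): 9 bp
  [41,56): 15 bp
  [56,65): 9 bp

[3,6,9,9,10,13,15]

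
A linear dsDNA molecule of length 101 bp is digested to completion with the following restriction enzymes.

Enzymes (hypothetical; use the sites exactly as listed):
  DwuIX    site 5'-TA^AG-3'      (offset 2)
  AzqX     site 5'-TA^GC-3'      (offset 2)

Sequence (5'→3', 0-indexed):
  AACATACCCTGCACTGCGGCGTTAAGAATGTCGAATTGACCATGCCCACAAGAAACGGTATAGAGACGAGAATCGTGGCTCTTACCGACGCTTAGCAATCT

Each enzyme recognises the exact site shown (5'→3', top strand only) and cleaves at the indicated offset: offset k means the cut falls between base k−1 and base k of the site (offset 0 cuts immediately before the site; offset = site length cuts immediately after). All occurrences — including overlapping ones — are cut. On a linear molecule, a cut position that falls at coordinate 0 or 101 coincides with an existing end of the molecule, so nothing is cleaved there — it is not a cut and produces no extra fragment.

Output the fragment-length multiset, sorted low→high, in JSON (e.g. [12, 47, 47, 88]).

[7,24,70]

Scan for sites:
  DwuIX TAAG/2: at [22] ⇒ [24]
  AzqX TAGC/2: at [92] ⇒ [94]

All cut coordinates (distinct, sorted): [24, 94]

Fragment lengths:
  [0,24): 24 bp
  [24,94): 70 bp
  [94,101): 7 bp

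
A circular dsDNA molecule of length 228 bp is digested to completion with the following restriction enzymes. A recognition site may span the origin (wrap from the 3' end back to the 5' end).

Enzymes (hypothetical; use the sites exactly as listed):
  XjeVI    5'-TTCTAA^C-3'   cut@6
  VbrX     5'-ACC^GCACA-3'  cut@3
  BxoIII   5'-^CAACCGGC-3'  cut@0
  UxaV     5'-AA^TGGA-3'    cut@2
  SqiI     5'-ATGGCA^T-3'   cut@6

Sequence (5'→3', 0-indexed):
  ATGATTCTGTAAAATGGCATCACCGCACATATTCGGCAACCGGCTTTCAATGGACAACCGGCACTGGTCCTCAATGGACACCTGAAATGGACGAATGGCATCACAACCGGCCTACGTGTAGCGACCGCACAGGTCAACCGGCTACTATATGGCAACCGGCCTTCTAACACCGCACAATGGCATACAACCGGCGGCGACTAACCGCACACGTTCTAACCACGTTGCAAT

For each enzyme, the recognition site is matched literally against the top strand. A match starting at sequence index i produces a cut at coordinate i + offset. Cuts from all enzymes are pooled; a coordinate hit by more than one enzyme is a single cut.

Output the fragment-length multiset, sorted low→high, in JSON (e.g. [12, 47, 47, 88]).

Site scan:
  XjeVI TTCTAAC/6: at [161, 210] ⇒ [167, 216]
  VbrX ACCGCACA/3: at [21, 123, 168, 200] ⇒ [24, 126, 171, 203]
  BxoIII CAACCGGC/0: at [36, 54, 103, 134, 152, 184] ⇒ [36, 54, 103, 134, 152, 184]
  UxaV AATGGA/2: at [48, 72, 85] ⇒ [50, 74, 87]
  SqiI ATGGCAT/6: at [13, 94, 176] ⇒ [19, 100, 182]

Pooled cuts: [19, 24, 36, 50, 54, 74, 87, 100, 103, 126, 134, 152, 167, 171, 182, 184, 203, 216]

Fragments:
  19→24: 5 bp
  24→36: 12 bp
  36→50: 14 bp
  50→54: 4 bp
  54→74: 20 bp
  74→87: 13 bp
  87→100: 13 bp
  100→103: 3 bp
  103→126: 23 bp
  126→134: 8 bp
  134→152: 18 bp
  152→167: 15 bp
  167→171: 4 bp
  171→182: 11 bp
  182→184: 2 bp
  184→203: 19 bp
  203→216: 13 bp
  216→19 (wrap): 228-216+19 = 31 bp

[2,3,4,4,5,8,11,12,13,13,13,14,15,18,19,20,23,31]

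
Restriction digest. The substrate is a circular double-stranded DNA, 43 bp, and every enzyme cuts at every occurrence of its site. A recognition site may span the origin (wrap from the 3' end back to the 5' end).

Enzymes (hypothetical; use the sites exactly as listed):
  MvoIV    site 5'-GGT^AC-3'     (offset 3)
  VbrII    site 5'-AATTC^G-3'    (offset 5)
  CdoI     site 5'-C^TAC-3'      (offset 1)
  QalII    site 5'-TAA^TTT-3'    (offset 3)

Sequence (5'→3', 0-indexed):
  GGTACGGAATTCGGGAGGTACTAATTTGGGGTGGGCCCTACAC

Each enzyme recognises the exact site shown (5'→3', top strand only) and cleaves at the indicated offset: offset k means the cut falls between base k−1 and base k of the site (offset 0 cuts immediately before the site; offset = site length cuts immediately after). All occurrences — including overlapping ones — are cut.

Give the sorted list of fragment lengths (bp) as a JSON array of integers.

Scan for sites:
  MvoIV GGTAC/3: at [0, 16] ⇒ [3, 19]
  VbrII AATTCG/5: at [7] ⇒ [12]
  CdoI CTAC/1: at [37] ⇒ [38]
  QalII TAATTT/3: at [21] ⇒ [24]

Pooled cuts: [3, 12, 19, 24, 38]

Fragments:
  3→12: 9 bp
  12→19: 7 bp
  19→24: 5 bp
  24→38: 14 bp
  38→3 (wrap): 43-38+3 = 8 bp

[5,7,8,9,14]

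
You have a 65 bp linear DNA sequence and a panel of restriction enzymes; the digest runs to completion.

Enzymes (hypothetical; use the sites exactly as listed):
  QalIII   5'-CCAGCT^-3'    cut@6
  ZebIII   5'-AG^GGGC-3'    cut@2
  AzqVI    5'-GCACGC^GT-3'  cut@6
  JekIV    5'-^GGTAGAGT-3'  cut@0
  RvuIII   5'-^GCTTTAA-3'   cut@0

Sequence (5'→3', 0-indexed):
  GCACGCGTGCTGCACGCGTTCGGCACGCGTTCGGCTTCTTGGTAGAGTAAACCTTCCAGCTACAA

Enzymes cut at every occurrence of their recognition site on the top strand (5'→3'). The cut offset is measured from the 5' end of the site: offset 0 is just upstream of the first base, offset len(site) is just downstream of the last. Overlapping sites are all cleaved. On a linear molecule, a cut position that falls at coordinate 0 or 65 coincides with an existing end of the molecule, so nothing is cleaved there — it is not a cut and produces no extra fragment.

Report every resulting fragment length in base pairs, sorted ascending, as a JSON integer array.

Scan for sites:
  QalIII (CCAGCT, off=6): starts [55] → cuts [61]
  ZebIII (AGGGGC, off=2): no sites
  AzqVI (GCACGCGT, off=6): starts [0, 11, 22] → cuts [6, 17, 28]
  JekIV (GGTAGAGT, off=0): starts [40] → cuts [40]
  RvuIII (GCTTTAA, off=0): no sites

All cut coordinates (distinct, sorted): [6, 17, 28, 40, 61]

Fragment lengths:
  [0,6): 6 bp
  [6,17): 11 bp
  [17,28): 11 bp
  [28,40): 12 bp
  [40,61): 21 bp
  [61,65): 4 bp

[4,6,11,11,12,21]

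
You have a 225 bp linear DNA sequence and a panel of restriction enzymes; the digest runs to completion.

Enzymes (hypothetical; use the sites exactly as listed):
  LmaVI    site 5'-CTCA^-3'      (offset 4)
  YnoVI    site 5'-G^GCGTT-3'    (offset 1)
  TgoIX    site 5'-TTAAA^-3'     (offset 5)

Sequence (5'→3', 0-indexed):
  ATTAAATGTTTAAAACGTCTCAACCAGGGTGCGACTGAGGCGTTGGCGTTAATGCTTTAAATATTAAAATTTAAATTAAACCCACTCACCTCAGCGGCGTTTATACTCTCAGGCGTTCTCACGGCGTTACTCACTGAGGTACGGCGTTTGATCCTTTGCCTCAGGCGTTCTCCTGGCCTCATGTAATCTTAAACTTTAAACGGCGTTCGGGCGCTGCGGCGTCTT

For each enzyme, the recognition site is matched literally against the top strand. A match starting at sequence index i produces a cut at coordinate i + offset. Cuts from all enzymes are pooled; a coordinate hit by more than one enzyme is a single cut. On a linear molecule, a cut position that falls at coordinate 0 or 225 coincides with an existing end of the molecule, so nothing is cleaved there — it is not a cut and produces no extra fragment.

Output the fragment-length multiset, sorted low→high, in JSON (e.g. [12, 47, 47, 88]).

[1,1,2,2,3,5,5,6,6,7,7,7,8,8,8,9,10,10,12,15,16,17,17,20,23]

Scan for sites:
  LmaVI (CTCA, off=4): starts [18, 84, 89, 107, 117, 129, 159, 177] → cuts [22, 88, 93, 111, 121, 133, 163, 181]
  YnoVI (GGCGTT, off=1): starts [38, 44, 95, 111, 122, 142, 163, 201] → cuts [39, 45, 96, 112, 123, 143, 164, 202]
  TgoIX (TTAAA, off=5): starts [1, 9, 56, 63, 70, 75, 188, 195] → cuts [6, 14, 61, 68, 75, 80, 193, 200]

All cut coordinates (distinct, sorted): [6, 14, 22, 39, 45, 61, 68, 75, 80, 88, 93, 96, 111, 112, 121, 123, 133, 143, 163, 164, 181, 193, 200, 202]

Fragment lengths:
  [0,6): 6 bp
  [6,14): 8 bp
  [14,22): 8 bp
  [22,39): 17 bp
  [39,45): 6 bp
  [45,61): 16 bp
  [61,68): 7 bp
  [68,75): 7 bp
  [75,80): 5 bp
  [80,88): 8 bp
  [88,93): 5 bp
  [93,96): 3 bp
  [96,111): 15 bp
  [111,112): 1 bp
  [112,121): 9 bp
  [121,123): 2 bp
  [123,133): 10 bp
  [133,143): 10 bp
  [143,163): 20 bp
  [163,164): 1 bp
  [164,181): 17 bp
  [181,193): 12 bp
  [193,200): 7 bp
  [200,202): 2 bp
  [202,225): 23 bp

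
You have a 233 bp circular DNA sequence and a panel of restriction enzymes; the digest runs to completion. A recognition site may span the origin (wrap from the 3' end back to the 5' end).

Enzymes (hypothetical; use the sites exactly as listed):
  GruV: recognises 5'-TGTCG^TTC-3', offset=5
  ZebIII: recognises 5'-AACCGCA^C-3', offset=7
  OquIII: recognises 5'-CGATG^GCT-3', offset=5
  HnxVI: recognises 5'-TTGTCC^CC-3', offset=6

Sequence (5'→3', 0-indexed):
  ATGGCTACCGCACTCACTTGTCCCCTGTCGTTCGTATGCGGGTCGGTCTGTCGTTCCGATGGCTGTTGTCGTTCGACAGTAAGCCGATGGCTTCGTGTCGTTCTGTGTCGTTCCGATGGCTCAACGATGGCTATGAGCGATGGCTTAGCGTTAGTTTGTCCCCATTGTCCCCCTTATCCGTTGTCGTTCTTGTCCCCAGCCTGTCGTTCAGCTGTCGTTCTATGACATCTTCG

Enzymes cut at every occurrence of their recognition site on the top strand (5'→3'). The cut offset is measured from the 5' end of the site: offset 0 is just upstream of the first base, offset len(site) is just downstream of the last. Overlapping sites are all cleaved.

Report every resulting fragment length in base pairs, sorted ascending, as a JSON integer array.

Site scan:
  GruV (TGTCGTTC, off=5): starts [25, 48, 66, 95, 105, 181, 201, 212] → cuts [30, 53, 71, 100, 110, 186, 206, 217]
  ZebIII (AACCGCAC, off=7): no sites
  OquIII (CGATGGCT, off=5): starts [56, 84, 113, 124, 137, 231] → cuts [3, 61, 89, 118, 129, 142]
  HnxVI (TTGTCCCC, off=6): starts [17, 155, 164, 189] → cuts [23, 161, 170, 195]

Pooled cuts: [3, 23, 30, 53, 61, 71, 89, 100, 110, 118, 129, 142, 161, 170, 186, 195, 206, 217]

Fragment lengths:
  3→23: 20 bp
  23→30: 7 bp
  30→53: 23 bp
  53→61: 8 bp
  61→71: 10 bp
  71→89: 18 bp
  89→100: 11 bp
  100→110: 10 bp
  110→118: 8 bp
  118→129: 11 bp
  129→142: 13 bp
  142→161: 19 bp
  161→170: 9 bp
  170→186: 16 bp
  186→195: 9 bp
  195→206: 11 bp
  206→217: 11 bp
  217→3 (wrap): 233-217+3 = 19 bp

[7,8,8,9,9,10,10,11,11,11,11,13,16,18,19,19,20,23]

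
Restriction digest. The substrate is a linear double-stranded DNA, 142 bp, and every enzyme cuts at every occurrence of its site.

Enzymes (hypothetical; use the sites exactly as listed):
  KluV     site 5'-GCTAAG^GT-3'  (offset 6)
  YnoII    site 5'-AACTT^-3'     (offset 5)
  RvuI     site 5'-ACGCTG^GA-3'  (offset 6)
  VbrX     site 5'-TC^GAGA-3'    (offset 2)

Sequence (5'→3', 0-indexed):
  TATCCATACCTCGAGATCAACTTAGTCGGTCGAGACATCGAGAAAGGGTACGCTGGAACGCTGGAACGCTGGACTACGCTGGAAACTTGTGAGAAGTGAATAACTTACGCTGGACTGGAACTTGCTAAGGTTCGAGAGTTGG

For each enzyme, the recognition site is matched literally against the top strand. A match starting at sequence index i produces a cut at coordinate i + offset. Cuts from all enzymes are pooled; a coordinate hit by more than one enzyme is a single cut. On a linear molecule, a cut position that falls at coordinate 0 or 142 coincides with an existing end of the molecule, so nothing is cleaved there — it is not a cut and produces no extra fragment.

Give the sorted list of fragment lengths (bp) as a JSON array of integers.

Scan for sites:
  KluV GCTAAGGT/6: at [123] ⇒ [129]
  YnoII AACTT/5: at [18, 83, 101, 118] ⇒ [23, 88, 106, 123]
  RvuI ACGCTGGA/6: at [49, 57, 65, 75, 106] ⇒ [55, 63, 71, 81, 112]
  VbrX TCGAGA/2: at [10, 29, 37, 131] ⇒ [12, 31, 39, 133]

All cut coordinates (distinct, sorted): [12, 23, 31, 39, 55, 63, 71, 81, 88, 106, 112, 123, 129, 133]

Fragments:
  [0,12): 12 bp
  [12,23): 11 bp
  [23,31): 8 bp
  [31,39): 8 bp
  [39,55): 16 bp
  [55,63): 8 bp
  [63,71): 8 bp
  [71,81): 10 bp
  [81,88): 7 bp
  [88,106): 18 bp
  [106,112): 6 bp
  [112,123): 11 bp
  [123,129): 6 bp
  [129,133): 4 bp
  [133,142): 9 bp

[4,6,6,7,8,8,8,8,9,10,11,11,12,16,18]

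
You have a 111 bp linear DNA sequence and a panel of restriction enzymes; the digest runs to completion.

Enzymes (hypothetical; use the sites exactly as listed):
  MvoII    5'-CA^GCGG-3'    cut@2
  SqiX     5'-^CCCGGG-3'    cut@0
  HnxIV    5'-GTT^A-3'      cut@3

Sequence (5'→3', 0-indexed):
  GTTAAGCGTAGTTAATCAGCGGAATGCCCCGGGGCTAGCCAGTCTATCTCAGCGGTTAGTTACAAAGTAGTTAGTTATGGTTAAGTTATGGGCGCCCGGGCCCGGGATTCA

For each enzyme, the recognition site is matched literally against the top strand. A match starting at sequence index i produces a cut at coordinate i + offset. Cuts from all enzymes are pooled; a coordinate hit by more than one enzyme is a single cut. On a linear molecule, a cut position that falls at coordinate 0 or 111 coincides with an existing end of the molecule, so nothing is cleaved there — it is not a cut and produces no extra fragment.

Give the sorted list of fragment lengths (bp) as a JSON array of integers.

Per-enzyme occurrences:
  MvoII (CAGCGG, off=2): starts [16, 49] → cuts [18, 51]
  SqiX (CCCGGG, off=0): starts [27, 94, 100] → cuts [27, 94, 100]
  HnxIV (GTTA, off=3): starts [0, 10, 54, 58, 69, 73, 79, 84] → cuts [3, 13, 57, 61, 72, 76, 82, 87]

All cut coordinates (distinct, sorted): [3, 13, 18, 27, 51, 57, 61, 72, 76, 82, 87, 94, 100]

Fragments:
  [0,3): 3 bp
  [3,13): 10 bp
  [13,18): 5 bp
  [18,27): 9 bp
  [27,51): 24 bp
  [51,57): 6 bp
  [57,61): 4 bp
  [61,72): 11 bp
  [72,76): 4 bp
  [76,82): 6 bp
  [82,87): 5 bp
  [87,94): 7 bp
  [94,100): 6 bp
  [100,111): 11 bp

[3,4,4,5,5,6,6,6,7,9,10,11,11,24]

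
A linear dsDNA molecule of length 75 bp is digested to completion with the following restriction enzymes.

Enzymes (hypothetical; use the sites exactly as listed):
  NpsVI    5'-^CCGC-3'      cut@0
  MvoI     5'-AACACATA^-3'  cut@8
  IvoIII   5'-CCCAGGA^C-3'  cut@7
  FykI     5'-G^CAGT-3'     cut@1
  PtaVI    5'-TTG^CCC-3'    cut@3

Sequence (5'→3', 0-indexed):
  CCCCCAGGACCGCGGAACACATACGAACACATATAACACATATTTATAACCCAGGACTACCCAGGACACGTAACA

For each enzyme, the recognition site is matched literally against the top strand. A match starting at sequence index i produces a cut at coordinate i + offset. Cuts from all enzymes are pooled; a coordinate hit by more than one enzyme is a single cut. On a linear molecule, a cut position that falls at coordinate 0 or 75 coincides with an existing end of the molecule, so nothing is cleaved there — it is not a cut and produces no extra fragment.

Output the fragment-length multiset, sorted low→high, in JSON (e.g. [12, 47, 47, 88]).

[9,9,9,10,10,14,14]

Site scan:
  NpsVI (CCGC, off=0): starts [9] → cuts [9]
  MvoI (AACACATA, off=8): starts [15, 25, 34] → cuts [23, 33, 42]
  IvoIII (CCCAGGAC, off=7): starts [2, 49, 59] → cuts [9, 56, 66]
  FykI (GCAGT, off=1): no sites
  PtaVI (TTGCCC, off=3): no sites

All cut coordinates (distinct, sorted): [9, 23, 33, 42, 56, 66]

Fragments:
  [0,9): 9 bp
  [9,23): 14 bp
  [23,33): 10 bp
  [33,42): 9 bp
  [42,56): 14 bp
  [56,66): 10 bp
  [66,75): 9 bp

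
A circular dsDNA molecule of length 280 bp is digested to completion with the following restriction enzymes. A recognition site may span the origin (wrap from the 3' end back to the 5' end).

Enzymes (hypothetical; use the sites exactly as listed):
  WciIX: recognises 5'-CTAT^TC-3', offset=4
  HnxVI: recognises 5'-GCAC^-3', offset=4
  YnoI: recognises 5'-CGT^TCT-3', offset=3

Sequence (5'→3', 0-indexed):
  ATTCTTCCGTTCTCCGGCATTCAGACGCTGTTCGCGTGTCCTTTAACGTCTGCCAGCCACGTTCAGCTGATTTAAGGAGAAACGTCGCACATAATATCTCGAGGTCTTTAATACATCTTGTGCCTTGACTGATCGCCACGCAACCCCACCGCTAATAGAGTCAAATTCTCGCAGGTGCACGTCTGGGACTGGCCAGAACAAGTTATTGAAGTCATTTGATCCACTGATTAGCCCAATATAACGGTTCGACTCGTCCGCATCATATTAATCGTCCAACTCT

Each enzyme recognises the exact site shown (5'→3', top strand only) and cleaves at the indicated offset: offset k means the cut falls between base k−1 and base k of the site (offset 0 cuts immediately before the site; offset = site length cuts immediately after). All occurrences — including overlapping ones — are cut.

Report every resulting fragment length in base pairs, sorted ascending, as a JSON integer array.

Scan for sites:
  WciIX CTATTC/4: at [278] ⇒ [2]
  HnxVI GCAC/4: at [86, 176] ⇒ [90, 180]
  YnoI CGTTCT/3: at [7] ⇒ [10]

Pooled cuts: [2, 10, 90, 180]

Fragment lengths:
  2→10: 8 bp
  10→90: 80 bp
  90→180: 90 bp
  180→2 (wrap): 280-180+2 = 102 bp

[8,80,90,102]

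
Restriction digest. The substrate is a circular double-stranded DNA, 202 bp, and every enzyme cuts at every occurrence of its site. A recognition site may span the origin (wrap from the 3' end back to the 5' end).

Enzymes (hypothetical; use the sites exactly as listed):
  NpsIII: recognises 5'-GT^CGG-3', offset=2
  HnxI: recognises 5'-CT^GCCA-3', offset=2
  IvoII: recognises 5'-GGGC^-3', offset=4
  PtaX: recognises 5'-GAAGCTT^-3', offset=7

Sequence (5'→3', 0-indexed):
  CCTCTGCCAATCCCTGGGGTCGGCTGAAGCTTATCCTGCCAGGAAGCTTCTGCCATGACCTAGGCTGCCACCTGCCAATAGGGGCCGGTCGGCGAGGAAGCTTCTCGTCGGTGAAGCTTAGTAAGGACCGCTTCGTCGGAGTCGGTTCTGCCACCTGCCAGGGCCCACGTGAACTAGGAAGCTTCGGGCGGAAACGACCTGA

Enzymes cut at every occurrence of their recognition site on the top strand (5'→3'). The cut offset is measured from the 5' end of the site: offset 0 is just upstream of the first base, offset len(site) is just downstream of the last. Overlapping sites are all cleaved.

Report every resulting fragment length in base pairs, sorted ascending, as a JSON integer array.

[2,4,5,5,5,6,7,7,7,8,11,12,12,12,14,15,15,17,18,20]

Scan for sites:
  NpsIII (GTCGG, off=2): starts [18, 87, 106, 134, 140] → cuts [20, 89, 108, 136, 142]
  HnxI (CTGCCA, off=2): starts [3, 35, 49, 64, 71, 147, 154] → cuts [5, 37, 51, 66, 73, 149, 156]
  IvoII (GGGC, off=4): starts [81, 160, 185] → cuts [85, 164, 189]
  PtaX (GAAGCTT, off=7): starts [25, 42, 96, 112, 177] → cuts [32, 49, 103, 119, 184]

Pooled cuts: [5, 20, 32, 37, 49, 51, 66, 73, 85, 89, 103, 108, 119, 136, 142, 149, 156, 164, 184, 189]

Fragments:
  5→20: 15 bp
  20→32: 12 bp
  32→37: 5 bp
  37→49: 12 bp
  49→51: 2 bp
  51→66: 15 bp
  66→73: 7 bp
  73→85: 12 bp
  85→89: 4 bp
  89→103: 14 bp
  103→108: 5 bp
  108→119: 11 bp
  119→136: 17 bp
  136→142: 6 bp
  142→149: 7 bp
  149→156: 7 bp
  156→164: 8 bp
  164→184: 20 bp
  184→189: 5 bp
  189→5 (wrap): 202-189+5 = 18 bp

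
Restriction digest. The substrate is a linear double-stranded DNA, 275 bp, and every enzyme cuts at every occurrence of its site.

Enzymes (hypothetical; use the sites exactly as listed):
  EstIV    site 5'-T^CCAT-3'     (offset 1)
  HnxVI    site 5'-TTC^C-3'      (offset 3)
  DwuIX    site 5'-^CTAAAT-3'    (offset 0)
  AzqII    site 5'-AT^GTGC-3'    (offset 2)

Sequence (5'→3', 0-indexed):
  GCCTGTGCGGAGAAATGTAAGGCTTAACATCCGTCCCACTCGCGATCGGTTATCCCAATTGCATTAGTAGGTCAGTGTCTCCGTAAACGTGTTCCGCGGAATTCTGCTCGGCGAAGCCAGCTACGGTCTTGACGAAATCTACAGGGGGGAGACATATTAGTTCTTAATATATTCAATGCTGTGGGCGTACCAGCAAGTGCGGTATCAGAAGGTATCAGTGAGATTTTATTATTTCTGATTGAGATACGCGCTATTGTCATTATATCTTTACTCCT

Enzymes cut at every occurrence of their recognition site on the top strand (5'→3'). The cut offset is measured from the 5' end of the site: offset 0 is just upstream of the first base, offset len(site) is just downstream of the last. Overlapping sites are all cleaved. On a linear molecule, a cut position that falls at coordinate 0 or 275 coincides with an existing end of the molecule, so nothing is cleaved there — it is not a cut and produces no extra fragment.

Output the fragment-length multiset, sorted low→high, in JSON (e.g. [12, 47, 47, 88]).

[94,181]

Per-enzyme occurrences:
  EstIV (TCCAT, off=1): no sites
  HnxVI (TTCC, off=3): starts [91] → cuts [94]
  DwuIX (CTAAAT, off=0): no sites
  AzqII (ATGTGC, off=2): no sites

All cut coordinates (distinct, sorted): [94]

Fragments:
  [0,94): 94 bp
  [94,275): 181 bp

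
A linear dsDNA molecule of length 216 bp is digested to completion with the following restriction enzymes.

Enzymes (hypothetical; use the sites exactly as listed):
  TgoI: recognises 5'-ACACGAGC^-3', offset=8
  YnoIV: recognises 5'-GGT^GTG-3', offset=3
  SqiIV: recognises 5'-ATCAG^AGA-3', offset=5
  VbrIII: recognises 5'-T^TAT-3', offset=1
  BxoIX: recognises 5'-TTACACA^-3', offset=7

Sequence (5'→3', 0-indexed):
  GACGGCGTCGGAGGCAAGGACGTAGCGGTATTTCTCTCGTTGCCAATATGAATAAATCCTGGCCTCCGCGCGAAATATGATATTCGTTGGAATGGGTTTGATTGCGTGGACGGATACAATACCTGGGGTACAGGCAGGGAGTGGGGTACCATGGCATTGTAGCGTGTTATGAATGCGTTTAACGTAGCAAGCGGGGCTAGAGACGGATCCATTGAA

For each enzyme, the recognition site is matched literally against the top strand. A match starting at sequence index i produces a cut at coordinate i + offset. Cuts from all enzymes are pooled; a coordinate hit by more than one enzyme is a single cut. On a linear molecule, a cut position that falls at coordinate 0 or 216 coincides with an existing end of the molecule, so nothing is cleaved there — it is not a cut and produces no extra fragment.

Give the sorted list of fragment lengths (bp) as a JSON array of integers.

[49,167]

Site scan:
  TgoI (ACACGAGC, off=8): no sites
  YnoIV (GGTGTG, off=3): no sites
  SqiIV (ATCAGAGA, off=5): no sites
  VbrIII (TTAT, off=1): starts [166] → cuts [167]
  BxoIX (TTACACA, off=7): no sites

All cut coordinates (distinct, sorted): [167]

Fragment lengths:
  [0,167): 167 bp
  [167,216): 49 bp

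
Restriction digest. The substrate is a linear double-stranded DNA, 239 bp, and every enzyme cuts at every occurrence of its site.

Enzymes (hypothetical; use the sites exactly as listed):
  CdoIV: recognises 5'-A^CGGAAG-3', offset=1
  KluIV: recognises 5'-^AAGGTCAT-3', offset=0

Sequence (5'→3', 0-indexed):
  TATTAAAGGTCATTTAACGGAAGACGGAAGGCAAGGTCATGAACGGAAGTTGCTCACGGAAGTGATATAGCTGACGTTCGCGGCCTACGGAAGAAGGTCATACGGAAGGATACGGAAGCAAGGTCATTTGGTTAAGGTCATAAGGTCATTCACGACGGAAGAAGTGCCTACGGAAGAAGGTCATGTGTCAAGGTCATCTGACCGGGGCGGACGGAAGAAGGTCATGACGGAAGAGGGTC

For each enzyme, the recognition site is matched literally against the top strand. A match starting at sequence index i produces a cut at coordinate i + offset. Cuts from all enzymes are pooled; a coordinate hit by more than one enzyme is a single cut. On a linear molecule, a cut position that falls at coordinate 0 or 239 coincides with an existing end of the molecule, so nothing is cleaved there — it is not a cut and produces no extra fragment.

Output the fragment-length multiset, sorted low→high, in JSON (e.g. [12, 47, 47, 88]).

Per-enzyme occurrences:
  CdoIV (ACGGAAG, off=1): starts [16, 23, 42, 55, 86, 101, 111, 154, 169, 210, 226] → cuts [17, 24, 43, 56, 87, 102, 112, 155, 170, 211, 227]
  KluIV (AAGGTCAT, off=0): starts [5, 32, 93, 119, 133, 141, 176, 189, 217] → cuts [5, 32, 93, 119, 133, 141, 176, 189, 217]

All cut coordinates (distinct, sorted): [5, 17, 24, 32, 43, 56, 87, 93, 102, 112, 119, 133, 141, 155, 170, 176, 189, 211, 217, 227]

Fragments:
  [0,5): 5 bp
  [5,17): 12 bp
  [17,24): 7 bp
  [24,32): 8 bp
  [32,43): 11 bp
  [43,56): 13 bp
  [56,87): 31 bp
  [87,93): 6 bp
  [93,102): 9 bp
  [102,112): 10 bp
  [112,119): 7 bp
  [119,133): 14 bp
  [133,141): 8 bp
  [141,155): 14 bp
  [155,170): 15 bp
  [170,176): 6 bp
  [176,189): 13 bp
  [189,211): 22 bp
  [211,217): 6 bp
  [217,227): 10 bp
  [227,239): 12 bp

[5,6,6,6,7,7,8,8,9,10,10,11,12,12,13,13,14,14,15,22,31]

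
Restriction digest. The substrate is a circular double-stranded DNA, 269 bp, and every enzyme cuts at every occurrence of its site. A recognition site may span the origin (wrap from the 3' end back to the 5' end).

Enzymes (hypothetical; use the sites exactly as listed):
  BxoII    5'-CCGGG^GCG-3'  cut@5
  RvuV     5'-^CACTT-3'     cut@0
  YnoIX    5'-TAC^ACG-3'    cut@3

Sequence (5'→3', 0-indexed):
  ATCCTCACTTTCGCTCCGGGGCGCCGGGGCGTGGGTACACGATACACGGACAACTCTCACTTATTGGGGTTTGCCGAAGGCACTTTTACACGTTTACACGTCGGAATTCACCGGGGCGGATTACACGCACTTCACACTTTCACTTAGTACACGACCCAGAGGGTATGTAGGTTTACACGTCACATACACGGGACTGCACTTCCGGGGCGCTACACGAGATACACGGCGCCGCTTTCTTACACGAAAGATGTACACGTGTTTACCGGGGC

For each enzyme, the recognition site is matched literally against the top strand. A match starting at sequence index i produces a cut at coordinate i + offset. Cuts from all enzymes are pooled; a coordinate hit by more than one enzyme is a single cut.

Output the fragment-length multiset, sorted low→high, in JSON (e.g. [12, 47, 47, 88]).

[3,6,7,7,7,8,8,9,9,9,9,10,10,10,11,12,13,15,18,18,21,23,26]

Scan for sites:
  BxoII (CCGGGGCG, off=5): starts [15, 23, 110, 201] → cuts [20, 28, 115, 206]
  RvuV (CACTT, off=0): starts [5, 57, 80, 127, 134, 140, 196] → cuts [5, 57, 80, 127, 134, 140, 196]
  YnoIX (TACACG, off=3): starts [35, 42, 86, 94, 121, 147, 173, 184, 210, 219, 237, 250] → cuts [38, 45, 89, 97, 124, 150, 176, 187, 213, 222, 240, 253]

Pooled cuts: [5, 20, 28, 38, 45, 57, 80, 89, 97, 115, 124, 127, 134, 140, 150, 176, 187, 196, 206, 213, 222, 240, 253]

Fragments:
  5→20: 15 bp
  20→28: 8 bp
  28→38: 10 bp
  38→45: 7 bp
  45→57: 12 bp
  57→80: 23 bp
  80→89: 9 bp
  89→97: 8 bp
  97→115: 18 bp
  115→124: 9 bp
  124→127: 3 bp
  127→134: 7 bp
  134→140: 6 bp
  140→150: 10 bp
  150→176: 26 bp
  176→187: 11 bp
  187→196: 9 bp
  196→206: 10 bp
  206→213: 7 bp
  213→222: 9 bp
  222→240: 18 bp
  240→253: 13 bp
  253→5 (wrap): 269-253+5 = 21 bp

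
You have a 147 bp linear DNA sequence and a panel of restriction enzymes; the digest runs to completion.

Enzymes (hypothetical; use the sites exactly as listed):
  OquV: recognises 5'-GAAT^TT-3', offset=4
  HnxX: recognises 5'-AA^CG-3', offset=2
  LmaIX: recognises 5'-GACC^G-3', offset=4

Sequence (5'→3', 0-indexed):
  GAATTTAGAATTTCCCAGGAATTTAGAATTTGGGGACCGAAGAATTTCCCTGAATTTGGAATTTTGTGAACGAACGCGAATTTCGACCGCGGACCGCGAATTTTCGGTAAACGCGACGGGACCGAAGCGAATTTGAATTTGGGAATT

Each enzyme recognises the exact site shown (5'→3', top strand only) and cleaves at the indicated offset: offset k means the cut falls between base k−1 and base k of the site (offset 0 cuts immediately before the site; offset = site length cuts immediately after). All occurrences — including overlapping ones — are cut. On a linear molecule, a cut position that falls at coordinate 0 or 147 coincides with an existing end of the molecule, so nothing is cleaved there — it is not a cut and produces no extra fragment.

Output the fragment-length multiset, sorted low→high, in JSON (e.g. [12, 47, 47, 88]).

Per-enzyme occurrences:
  OquV GAATTT/4: at [0, 7, 18, 25, 41, 51, 58, 77, 97, 128, 134] ⇒ [4, 11, 22, 29, 45, 55, 62, 81, 101, 132, 138]
  HnxX AACG/2: at [68, 72, 109] ⇒ [70, 74, 111]
  LmaIX GACCG/4: at [34, 84, 91, 119] ⇒ [38, 88, 95, 123]

All cut coordinates (distinct, sorted): [4, 11, 22, 29, 38, 45, 55, 62, 70, 74, 81, 88, 95, 101, 111, 123, 132, 138]

Fragment lengths:
  [0,4): 4 bp
  [4,11): 7 bp
  [11,22): 11 bp
  [22,29): 7 bp
  [29,38): 9 bp
  [38,45): 7 bp
  [45,55): 10 bp
  [55,62): 7 bp
  [62,70): 8 bp
  [70,74): 4 bp
  [74,81): 7 bp
  [81,88): 7 bp
  [88,95): 7 bp
  [95,101): 6 bp
  [101,111): 10 bp
  [111,123): 12 bp
  [123,132): 9 bp
  [132,138): 6 bp
  [138,147): 9 bp

[4,4,6,6,7,7,7,7,7,7,7,8,9,9,9,10,10,11,12]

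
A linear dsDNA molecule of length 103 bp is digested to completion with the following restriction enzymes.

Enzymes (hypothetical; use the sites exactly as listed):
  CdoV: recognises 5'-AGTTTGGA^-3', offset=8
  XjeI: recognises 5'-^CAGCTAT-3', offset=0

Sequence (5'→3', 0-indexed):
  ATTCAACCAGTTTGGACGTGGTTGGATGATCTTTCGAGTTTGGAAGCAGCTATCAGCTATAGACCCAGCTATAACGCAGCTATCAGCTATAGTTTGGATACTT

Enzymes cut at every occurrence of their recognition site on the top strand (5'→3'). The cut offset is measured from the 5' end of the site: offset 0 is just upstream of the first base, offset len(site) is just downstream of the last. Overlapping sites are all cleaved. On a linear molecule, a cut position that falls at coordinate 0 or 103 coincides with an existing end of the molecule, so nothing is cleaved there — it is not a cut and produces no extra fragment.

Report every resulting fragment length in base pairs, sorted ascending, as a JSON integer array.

[2,5,7,7,11,12,15,16,28]

Site scan:
  CdoV AGTTTGGA/8: at [8, 36, 90] ⇒ [16, 44, 98]
  XjeI CAGCTAT/0: at [46, 53, 65, 76, 83] ⇒ [46, 53, 65, 76, 83]

Pooled cuts: [16, 44, 46, 53, 65, 76, 83, 98]

Fragments:
  [0,16): 16 bp
  [16,44): 28 bp
  [44,46): 2 bp
  [46,53): 7 bp
  [53,65): 12 bp
  [65,76): 11 bp
  [76,83): 7 bp
  [83,98): 15 bp
  [98,103): 5 bp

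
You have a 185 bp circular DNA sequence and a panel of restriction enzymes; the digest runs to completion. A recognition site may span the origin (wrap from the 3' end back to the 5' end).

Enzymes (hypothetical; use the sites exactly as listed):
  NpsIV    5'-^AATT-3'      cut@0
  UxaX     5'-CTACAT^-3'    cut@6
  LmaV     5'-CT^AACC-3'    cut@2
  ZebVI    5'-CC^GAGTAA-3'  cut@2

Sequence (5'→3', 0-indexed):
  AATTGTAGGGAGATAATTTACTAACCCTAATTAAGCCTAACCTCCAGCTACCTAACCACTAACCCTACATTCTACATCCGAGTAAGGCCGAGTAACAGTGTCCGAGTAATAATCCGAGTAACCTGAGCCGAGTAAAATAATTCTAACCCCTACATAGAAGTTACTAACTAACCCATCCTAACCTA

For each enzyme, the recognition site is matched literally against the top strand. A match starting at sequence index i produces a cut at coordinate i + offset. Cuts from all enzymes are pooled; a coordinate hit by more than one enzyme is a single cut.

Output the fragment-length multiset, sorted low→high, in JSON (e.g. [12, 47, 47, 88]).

[2,6,6,6,7,7,8,9,10,10,10,10,11,12,14,14,14,14,15]

Per-enzyme occurrences:
  NpsIV (AATT, off=0): starts [0, 14, 28, 138] → cuts [0, 14, 28, 138]
  UxaX (CTACAT, off=6): starts [64, 71, 149] → cuts [70, 77, 155]
  LmaV (CTAACC, off=2): starts [20, 36, 51, 58, 142, 167, 177] → cuts [22, 38, 53, 60, 144, 169, 179]
  ZebVI (CCGAGTAA, off=2): starts [77, 87, 101, 113, 127] → cuts [79, 89, 103, 115, 129]

Pooled cuts: [0, 14, 22, 28, 38, 53, 60, 70, 77, 79, 89, 103, 115, 129, 138, 144, 155, 169, 179]

Fragment lengths:
  0→14: 14 bp
  14→22: 8 bp
  22→28: 6 bp
  28→38: 10 bp
  38→53: 15 bp
  53→60: 7 bp
  60→70: 10 bp
  70→77: 7 bp
  77→79: 2 bp
  79→89: 10 bp
  89→103: 14 bp
  103→115: 12 bp
  115→129: 14 bp
  129→138: 9 bp
  138→144: 6 bp
  144→155: 11 bp
  155→169: 14 bp
  169→179: 10 bp
  179→0 (wrap): 185-179+0 = 6 bp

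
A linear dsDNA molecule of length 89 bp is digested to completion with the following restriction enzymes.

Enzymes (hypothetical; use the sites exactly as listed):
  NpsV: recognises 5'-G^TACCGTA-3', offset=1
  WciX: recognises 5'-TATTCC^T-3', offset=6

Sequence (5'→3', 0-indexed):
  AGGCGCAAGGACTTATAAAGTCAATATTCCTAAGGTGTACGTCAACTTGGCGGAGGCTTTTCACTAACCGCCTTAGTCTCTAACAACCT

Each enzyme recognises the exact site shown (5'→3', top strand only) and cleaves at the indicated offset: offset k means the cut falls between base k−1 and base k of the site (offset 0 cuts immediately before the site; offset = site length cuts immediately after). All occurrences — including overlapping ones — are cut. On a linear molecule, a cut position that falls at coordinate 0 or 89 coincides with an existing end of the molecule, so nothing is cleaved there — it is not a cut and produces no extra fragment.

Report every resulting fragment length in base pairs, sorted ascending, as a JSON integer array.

[30,59]

Scan for sites:
  NpsV (GTACCGTA, off=1): no sites
  WciX (TATTCCT, off=6): starts [24] → cuts [30]

Pooled cuts: [30]

Fragments:
  [0,30): 30 bp
  [30,89): 59 bp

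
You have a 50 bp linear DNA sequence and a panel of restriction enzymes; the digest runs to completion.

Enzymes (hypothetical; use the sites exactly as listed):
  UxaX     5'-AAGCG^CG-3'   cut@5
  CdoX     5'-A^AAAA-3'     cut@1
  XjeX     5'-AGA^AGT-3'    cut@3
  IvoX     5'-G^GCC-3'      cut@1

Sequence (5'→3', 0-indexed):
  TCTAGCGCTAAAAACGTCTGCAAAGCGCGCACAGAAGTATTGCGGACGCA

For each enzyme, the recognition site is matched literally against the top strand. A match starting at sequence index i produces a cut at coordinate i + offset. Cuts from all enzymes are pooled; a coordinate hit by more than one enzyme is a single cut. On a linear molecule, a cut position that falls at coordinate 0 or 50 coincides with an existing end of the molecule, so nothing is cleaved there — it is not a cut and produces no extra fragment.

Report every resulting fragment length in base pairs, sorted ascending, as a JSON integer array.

Site scan:
  UxaX (AAGCGCG, off=5): starts [22] → cuts [27]
  CdoX (AAAAA, off=1): starts [9] → cuts [10]
  XjeX (AGAAGT, off=3): starts [32] → cuts [35]
  IvoX (GGCC, off=1): no sites

Pooled cuts: [10, 27, 35]

Fragment lengths:
  [0,10): 10 bp
  [10,27): 17 bp
  [27,35): 8 bp
  [35,50): 15 bp

[8,10,15,17]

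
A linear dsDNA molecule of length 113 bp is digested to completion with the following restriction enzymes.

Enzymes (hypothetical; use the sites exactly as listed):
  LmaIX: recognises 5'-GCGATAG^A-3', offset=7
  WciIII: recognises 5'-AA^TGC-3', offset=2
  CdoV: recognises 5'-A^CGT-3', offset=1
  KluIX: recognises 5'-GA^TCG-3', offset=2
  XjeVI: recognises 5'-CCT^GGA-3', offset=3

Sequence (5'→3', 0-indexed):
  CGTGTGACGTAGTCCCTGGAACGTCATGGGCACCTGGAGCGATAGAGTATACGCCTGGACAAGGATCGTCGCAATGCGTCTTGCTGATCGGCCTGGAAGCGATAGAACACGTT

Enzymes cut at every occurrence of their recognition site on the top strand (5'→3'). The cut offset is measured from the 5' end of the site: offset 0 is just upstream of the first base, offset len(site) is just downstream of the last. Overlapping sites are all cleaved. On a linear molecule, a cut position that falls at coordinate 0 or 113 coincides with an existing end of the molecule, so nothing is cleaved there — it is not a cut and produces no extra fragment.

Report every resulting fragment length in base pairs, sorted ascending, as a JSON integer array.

Per-enzyme occurrences:
  LmaIX (GCGATAGA, off=7): starts [38, 98] → cuts [45, 105]
  WciIII (AATGC, off=2): starts [72] → cuts [74]
  CdoV (ACGT, off=1): starts [6, 20, 108] → cuts [7, 21, 109]
  KluIX (GATCG, off=2): starts [63, 85] → cuts [65, 87]
  XjeVI (CCTGGA, off=3): starts [14, 32, 53, 91] → cuts [17, 35, 56, 94]

Pooled cuts: [7, 17, 21, 35, 45, 56, 65, 74, 87, 94, 105, 109]

Fragments:
  [0,7): 7 bp
  [7,17): 10 bp
  [17,21): 4 bp
  [21,35): 14 bp
  [35,45): 10 bp
  [45,56): 11 bp
  [56,65): 9 bp
  [65,74): 9 bp
  [74,87): 13 bp
  [87,94): 7 bp
  [94,105): 11 bp
  [105,109): 4 bp
  [109,113): 4 bp

[4,4,4,7,7,9,9,10,10,11,11,13,14]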